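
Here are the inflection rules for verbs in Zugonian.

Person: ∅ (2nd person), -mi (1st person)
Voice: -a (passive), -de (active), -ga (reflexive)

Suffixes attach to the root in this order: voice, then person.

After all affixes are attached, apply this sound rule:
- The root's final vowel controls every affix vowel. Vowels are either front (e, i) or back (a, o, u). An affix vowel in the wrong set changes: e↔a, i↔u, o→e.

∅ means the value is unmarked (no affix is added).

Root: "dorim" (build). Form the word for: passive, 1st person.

dorimemi

Attach voice passive -a → dorima.
Attach person 1st person -mi → dorimami.
Apply vowel harmony: dorimami → dorimemi.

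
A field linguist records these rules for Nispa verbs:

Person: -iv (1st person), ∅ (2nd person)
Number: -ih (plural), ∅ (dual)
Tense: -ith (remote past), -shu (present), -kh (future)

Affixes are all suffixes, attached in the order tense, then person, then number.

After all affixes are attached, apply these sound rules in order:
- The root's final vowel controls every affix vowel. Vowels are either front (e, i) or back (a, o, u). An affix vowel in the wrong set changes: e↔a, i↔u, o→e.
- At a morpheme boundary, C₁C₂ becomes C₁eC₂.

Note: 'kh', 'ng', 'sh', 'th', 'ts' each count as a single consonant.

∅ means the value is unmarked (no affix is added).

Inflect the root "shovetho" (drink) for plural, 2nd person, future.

shovethokhuh

Attach tense future -kh → shovethokh.
person = 2nd person: zero marking, form stays shovethokh.
Attach number plural -ih → shovethokhih.
Apply vowel harmony: shovethokhih → shovethokhuh.
Epenthesis: no change.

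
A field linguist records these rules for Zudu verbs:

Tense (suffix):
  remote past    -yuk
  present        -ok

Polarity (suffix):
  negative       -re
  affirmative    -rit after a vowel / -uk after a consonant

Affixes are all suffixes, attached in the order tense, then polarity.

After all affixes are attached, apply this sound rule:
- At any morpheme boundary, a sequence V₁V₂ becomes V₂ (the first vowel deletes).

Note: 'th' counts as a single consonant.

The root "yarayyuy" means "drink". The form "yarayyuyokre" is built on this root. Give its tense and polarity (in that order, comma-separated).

present, negative

Segment: yarayyuy-ok-re.
tense: -ok → present.
polarity: -re → negative.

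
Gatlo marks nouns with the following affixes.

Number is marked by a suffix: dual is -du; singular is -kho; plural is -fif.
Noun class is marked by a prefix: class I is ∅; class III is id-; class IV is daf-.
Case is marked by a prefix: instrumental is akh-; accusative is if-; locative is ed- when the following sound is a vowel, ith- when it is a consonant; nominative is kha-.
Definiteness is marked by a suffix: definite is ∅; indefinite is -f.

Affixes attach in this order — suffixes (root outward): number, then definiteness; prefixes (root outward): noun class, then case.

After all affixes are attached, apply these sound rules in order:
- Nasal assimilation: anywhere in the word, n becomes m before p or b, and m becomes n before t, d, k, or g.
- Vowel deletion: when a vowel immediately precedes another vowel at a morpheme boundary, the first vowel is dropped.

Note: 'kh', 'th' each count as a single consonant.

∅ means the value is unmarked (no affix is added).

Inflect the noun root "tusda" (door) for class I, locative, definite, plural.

noun class = class I: zero marking, form stays tusda.
Attach number plural -fif → tusdafif.
definiteness = definite: zero marking, form stays tusdafif.
Attach case locative ith- (before consonant 't') → ithtusdafif.
Nasal assimilation: no change.
Vowel deletion: no change.

ithtusdafif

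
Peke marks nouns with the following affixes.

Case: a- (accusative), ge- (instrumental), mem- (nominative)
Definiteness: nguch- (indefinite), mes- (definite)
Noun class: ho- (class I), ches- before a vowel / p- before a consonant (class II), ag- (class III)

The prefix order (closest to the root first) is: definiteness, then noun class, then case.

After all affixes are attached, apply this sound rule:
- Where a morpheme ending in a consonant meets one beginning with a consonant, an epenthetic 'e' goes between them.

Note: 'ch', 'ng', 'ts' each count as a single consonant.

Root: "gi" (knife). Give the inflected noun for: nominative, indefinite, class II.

Attach definiteness indefinite nguch- → nguchgi.
Attach noun class class II p- (before consonant 'ng') → pnguchgi.
Attach case nominative mem- → mempnguchgi.
Apply epenthesis: mempnguchgi → memepenguchegi.

memepenguchegi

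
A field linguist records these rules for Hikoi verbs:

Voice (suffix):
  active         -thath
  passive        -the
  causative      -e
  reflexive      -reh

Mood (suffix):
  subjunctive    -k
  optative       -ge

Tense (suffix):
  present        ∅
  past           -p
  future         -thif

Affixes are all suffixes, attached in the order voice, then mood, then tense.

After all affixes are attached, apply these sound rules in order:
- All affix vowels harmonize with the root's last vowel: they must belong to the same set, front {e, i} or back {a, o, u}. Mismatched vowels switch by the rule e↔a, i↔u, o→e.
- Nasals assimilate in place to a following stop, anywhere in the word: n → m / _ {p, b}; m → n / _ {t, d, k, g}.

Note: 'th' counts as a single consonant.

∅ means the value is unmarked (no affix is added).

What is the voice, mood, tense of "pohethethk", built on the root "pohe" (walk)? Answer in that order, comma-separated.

active, subjunctive, present

Segment: pohe-thath-k.
voice: -thath → active.
mood: -k → subjunctive.
tense: ∅ → present.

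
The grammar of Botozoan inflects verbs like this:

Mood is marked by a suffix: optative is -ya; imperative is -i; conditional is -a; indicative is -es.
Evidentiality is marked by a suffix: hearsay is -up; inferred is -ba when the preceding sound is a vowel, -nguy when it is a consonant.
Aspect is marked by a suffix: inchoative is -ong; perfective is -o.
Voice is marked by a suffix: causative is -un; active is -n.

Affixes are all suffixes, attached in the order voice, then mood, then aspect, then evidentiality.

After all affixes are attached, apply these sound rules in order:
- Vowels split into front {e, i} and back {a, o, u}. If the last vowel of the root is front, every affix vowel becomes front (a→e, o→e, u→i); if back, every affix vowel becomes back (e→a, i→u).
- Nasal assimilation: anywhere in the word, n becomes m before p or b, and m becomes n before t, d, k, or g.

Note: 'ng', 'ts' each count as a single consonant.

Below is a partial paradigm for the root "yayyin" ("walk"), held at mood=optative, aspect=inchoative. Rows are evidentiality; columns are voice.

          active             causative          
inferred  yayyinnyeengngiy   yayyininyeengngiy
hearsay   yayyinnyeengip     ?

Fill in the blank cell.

Attach voice causative -un → yayyinun.
Attach mood optative -ya → yayyinunya.
Attach aspect inchoative -ong → yayyinunyaong.
Attach evidentiality hearsay -up → yayyinunyaongup.
Apply vowel harmony: yayyinunyaongup → yayyininyeengip.
Nasal assimilation: no change.

yayyininyeengip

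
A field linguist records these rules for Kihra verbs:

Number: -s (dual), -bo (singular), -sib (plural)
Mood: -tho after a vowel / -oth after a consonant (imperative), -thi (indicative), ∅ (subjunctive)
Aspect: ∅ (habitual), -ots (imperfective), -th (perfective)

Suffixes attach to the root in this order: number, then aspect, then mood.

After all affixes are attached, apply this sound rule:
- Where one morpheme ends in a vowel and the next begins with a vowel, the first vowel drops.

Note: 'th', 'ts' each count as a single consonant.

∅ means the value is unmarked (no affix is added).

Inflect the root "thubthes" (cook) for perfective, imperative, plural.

thubthessibthoth

Attach number plural -sib → thubthessib.
Attach aspect perfective -th → thubthessibth.
Attach mood imperative -oth (after consonant 'th') → thubthessibthoth.
Vowel deletion: no change.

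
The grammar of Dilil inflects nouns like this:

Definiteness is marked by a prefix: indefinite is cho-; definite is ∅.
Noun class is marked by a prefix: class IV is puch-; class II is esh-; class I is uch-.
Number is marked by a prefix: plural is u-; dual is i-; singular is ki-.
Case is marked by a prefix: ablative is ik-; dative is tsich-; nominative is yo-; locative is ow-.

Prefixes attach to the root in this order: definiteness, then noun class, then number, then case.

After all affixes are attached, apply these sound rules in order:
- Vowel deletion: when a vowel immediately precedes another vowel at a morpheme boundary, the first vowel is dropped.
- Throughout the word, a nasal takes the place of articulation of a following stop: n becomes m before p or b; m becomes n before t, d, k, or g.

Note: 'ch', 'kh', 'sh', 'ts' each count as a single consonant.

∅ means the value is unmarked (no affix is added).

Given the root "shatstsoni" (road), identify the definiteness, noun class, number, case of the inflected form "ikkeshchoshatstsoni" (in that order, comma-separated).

Segment: ik-ki-esh-cho-shatstsoni.
definiteness: cho- → indefinite.
noun class: esh- → class II.
number: ki- → singular.
case: ik- → ablative.

indefinite, class II, singular, ablative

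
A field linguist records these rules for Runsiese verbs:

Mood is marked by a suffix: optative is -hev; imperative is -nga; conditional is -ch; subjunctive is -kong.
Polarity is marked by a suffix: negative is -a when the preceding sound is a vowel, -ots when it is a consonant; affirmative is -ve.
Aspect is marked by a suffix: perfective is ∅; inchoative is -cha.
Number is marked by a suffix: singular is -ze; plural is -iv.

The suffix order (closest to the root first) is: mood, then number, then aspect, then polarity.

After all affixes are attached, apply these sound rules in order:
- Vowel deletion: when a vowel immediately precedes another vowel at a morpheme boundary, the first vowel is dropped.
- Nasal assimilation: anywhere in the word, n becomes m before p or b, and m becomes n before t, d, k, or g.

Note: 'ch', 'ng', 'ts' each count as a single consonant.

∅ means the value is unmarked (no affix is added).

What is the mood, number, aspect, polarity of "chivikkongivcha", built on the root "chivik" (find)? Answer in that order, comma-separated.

subjunctive, plural, inchoative, negative

Segment: chivik-kong-iv-cha-a.
mood: -kong → subjunctive.
number: -iv → plural.
aspect: -cha → inchoative.
polarity: -a/ots → negative.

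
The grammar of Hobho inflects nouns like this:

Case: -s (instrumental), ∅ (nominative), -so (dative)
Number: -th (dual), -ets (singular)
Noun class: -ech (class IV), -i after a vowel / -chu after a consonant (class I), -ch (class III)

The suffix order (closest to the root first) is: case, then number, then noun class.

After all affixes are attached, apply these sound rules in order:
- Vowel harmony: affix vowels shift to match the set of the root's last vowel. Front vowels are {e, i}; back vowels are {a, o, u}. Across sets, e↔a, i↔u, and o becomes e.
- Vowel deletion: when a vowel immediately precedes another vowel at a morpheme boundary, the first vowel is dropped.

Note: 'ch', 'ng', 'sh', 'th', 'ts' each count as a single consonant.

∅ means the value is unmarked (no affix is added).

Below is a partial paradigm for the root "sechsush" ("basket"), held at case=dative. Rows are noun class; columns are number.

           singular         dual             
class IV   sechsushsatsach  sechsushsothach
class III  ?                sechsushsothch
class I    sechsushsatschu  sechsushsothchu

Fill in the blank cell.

Attach case dative -so → sechsushso.
Attach number singular -ets → sechsushsoets.
Attach noun class class III -ch → sechsushsoetsch.
Apply vowel harmony: sechsushsoetsch → sechsushsoatsch.
Apply vowel deletion: sechsushsoatsch → sechsushsatsch.

sechsushsatsch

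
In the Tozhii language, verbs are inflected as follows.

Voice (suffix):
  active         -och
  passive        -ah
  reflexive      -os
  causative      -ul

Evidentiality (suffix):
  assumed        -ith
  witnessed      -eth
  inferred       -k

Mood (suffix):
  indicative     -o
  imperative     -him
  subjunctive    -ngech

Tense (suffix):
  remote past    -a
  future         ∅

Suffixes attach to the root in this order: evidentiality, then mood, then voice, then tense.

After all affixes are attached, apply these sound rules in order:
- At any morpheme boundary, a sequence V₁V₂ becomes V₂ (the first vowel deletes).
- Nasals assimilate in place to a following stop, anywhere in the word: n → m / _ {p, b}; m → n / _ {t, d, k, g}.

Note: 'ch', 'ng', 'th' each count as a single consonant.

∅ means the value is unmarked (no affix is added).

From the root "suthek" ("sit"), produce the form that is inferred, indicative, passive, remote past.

suthekkaha

Attach evidentiality inferred -k → suthekk.
Attach mood indicative -o → suthekko.
Attach voice passive -ah → suthekkoah.
Attach tense remote past -a → suthekkoaha.
Apply vowel deletion: suthekkoaha → suthekkaha.
Nasal assimilation: no change.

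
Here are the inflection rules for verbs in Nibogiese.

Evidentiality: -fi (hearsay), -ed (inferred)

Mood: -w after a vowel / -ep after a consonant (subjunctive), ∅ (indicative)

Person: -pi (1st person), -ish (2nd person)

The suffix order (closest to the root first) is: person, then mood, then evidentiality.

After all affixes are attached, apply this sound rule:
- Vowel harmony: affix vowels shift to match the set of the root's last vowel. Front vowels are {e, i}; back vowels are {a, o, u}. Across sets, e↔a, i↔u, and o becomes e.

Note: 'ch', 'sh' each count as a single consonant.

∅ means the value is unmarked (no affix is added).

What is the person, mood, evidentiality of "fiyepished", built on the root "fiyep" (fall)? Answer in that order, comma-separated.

Segment: fiyep-ish-ed.
person: -ish → 2nd person.
mood: ∅ → indicative.
evidentiality: -ed → inferred.

2nd person, indicative, inferred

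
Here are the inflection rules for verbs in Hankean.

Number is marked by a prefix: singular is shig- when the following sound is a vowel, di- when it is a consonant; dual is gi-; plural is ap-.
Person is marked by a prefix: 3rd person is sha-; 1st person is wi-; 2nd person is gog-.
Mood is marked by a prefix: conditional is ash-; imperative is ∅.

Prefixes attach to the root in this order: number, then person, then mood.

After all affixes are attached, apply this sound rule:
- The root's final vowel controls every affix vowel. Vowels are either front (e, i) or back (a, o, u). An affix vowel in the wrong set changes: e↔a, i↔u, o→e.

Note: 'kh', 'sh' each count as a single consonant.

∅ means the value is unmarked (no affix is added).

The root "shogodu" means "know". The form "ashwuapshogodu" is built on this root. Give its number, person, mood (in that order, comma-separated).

plural, 1st person, conditional

Segment: ash-wi-ap-shogodu.
number: ap- → plural.
person: wi- → 1st person.
mood: ash- → conditional.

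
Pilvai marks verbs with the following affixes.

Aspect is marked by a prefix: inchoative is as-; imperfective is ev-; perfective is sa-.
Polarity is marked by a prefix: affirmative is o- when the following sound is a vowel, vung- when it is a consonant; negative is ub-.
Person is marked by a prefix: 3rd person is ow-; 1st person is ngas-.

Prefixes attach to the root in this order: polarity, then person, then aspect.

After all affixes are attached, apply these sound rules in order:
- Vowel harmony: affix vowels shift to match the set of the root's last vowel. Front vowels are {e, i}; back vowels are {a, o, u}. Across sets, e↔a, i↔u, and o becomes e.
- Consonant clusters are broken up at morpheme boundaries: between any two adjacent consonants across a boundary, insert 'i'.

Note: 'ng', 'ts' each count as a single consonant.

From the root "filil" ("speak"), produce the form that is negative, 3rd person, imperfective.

Attach polarity negative ub- → ubfilil.
Attach person 3rd person ow- → owubfilil.
Attach aspect imperfective ev- → evowubfilil.
Apply vowel harmony: evowubfilil → evewibfilil.
Apply epenthesis: evewibfilil → evewibifilil.

evewibifilil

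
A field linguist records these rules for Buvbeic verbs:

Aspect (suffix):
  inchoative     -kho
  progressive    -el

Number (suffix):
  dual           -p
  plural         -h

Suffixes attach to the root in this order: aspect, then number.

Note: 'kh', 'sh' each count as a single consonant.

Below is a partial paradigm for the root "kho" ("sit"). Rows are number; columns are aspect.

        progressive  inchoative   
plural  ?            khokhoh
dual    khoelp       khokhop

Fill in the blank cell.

khoelh

Attach aspect progressive -el → khoel.
Attach number plural -h → khoelh.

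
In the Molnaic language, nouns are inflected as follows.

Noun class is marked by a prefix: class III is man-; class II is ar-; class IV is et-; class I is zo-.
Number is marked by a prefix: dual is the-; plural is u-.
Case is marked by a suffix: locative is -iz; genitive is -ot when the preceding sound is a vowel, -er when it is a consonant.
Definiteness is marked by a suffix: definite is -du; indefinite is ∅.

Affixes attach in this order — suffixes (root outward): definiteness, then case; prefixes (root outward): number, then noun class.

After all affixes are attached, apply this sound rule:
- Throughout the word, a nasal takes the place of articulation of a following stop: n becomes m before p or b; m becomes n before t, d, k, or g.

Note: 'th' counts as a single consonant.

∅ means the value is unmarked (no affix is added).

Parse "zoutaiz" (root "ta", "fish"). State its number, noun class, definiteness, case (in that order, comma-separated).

Segment: zo-u-ta-iz.
number: u- → plural.
noun class: zo- → class I.
definiteness: ∅ → indefinite.
case: -iz → locative.

plural, class I, indefinite, locative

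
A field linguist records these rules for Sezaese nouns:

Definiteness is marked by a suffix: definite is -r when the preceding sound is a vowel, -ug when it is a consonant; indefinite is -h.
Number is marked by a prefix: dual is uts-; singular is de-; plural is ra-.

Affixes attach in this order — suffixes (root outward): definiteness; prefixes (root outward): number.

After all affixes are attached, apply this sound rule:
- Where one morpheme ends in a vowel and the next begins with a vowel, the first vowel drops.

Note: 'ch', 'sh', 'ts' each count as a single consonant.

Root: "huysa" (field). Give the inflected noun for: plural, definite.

Attach definiteness definite -r (after vowel 'a') → huysar.
Attach number plural ra- → rahuysar.
Vowel deletion: no change.

rahuysar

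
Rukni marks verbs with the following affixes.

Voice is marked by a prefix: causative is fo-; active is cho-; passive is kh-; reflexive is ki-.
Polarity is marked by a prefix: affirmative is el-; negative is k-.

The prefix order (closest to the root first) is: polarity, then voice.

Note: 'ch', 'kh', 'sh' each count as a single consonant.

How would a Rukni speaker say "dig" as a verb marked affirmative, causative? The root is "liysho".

Attach polarity affirmative el- → elliysho.
Attach voice causative fo- → foelliysho.

foelliysho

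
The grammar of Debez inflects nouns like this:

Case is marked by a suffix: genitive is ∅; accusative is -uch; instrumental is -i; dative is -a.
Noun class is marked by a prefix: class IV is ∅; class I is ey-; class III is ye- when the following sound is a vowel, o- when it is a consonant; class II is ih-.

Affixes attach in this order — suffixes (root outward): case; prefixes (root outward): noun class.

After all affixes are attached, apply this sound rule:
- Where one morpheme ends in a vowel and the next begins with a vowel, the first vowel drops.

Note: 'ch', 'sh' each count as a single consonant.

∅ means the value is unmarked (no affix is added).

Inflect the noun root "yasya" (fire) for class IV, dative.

noun class = class IV: zero marking, form stays yasya.
Attach case dative -a → yasyaa.
Apply vowel deletion: yasyaa → yasya.

yasya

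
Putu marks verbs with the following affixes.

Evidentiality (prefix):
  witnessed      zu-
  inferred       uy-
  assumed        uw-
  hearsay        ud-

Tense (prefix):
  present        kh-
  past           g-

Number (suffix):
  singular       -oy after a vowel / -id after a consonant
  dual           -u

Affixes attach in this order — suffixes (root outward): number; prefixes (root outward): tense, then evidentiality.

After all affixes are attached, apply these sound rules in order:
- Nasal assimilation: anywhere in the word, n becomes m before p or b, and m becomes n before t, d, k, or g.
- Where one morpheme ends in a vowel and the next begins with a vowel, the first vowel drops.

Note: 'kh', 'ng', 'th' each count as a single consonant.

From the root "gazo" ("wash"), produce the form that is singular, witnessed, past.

zuggazoy

Attach number singular -oy (after vowel 'o') → gazooy.
Attach tense past g- → ggazooy.
Attach evidentiality witnessed zu- → zuggazooy.
Nasal assimilation: no change.
Apply vowel deletion: zuggazooy → zuggazoy.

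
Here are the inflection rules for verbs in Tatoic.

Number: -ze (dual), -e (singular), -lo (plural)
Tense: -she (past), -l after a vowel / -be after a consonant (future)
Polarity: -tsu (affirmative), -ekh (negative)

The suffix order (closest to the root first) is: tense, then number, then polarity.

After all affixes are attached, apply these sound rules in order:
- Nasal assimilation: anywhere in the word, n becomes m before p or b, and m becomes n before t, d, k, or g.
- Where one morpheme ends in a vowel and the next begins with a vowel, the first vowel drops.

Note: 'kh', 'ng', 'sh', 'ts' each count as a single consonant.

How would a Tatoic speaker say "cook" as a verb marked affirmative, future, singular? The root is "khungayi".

Attach tense future -l (after vowel 'i') → khungayil.
Attach number singular -e → khungayile.
Attach polarity affirmative -tsu → khungayiletsu.
Nasal assimilation: no change.
Vowel deletion: no change.

khungayiletsu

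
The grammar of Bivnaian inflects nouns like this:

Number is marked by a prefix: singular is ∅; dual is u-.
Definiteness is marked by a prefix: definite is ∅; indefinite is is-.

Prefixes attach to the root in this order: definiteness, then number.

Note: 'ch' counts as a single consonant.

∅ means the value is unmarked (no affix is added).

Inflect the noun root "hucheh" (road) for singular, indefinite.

Attach definiteness indefinite is- → ishucheh.
number = singular: zero marking, form stays ishucheh.

ishucheh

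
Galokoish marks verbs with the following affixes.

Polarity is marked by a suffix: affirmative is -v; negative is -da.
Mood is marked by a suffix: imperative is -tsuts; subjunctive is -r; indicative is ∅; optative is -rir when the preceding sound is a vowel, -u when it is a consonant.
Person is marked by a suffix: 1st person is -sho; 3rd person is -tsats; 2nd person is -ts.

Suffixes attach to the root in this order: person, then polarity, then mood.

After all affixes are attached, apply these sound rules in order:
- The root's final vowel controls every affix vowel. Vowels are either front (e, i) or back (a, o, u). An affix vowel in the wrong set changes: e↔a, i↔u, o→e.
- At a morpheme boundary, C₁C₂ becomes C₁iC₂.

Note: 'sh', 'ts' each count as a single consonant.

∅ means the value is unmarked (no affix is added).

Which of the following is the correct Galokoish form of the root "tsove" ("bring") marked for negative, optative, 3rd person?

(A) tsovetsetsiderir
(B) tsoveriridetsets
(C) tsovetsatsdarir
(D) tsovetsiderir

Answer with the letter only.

A

Attach person 3rd person -tsats → tsovetsats.
Attach polarity negative -da → tsovetsatsda.
Attach mood optative -rir (after vowel 'a') → tsovetsatsdarir.
Apply vowel harmony: tsovetsatsdarir → tsovetsetsderir.
Apply epenthesis: tsovetsetsderir → tsovetsetsiderir.
So the correct form is tsovetsetsiderir, option (A).
(D) tsovetsiderir is wrong: it uses 2nd person instead of 3rd person for person.
(C) tsovetsatsdarir is wrong: it fails to apply the sound rule(s).
(B) tsoveriridetsets is wrong: it has the affixes in the wrong order.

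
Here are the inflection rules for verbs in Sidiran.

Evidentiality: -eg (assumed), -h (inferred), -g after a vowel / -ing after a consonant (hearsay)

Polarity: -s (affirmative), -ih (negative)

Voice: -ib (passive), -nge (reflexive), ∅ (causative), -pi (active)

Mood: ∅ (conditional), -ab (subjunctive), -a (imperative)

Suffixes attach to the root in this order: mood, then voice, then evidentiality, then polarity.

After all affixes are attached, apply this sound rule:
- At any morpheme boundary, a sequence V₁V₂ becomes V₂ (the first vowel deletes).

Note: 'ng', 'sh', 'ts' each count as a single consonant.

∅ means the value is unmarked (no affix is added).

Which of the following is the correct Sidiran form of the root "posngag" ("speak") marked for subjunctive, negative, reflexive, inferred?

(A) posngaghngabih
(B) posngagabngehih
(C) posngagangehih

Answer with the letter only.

Attach mood subjunctive -ab → posngagab.
Attach voice reflexive -nge → posngagabnge.
Attach evidentiality inferred -h → posngagabngeh.
Attach polarity negative -ih → posngagabngehih.
Vowel deletion: no change.
So the correct form is posngagabngehih, option (B).
(A) posngaghngabih is wrong: it has the affixes in the wrong order.
(C) posngagangehih is wrong: it uses imperative instead of subjunctive for mood.

B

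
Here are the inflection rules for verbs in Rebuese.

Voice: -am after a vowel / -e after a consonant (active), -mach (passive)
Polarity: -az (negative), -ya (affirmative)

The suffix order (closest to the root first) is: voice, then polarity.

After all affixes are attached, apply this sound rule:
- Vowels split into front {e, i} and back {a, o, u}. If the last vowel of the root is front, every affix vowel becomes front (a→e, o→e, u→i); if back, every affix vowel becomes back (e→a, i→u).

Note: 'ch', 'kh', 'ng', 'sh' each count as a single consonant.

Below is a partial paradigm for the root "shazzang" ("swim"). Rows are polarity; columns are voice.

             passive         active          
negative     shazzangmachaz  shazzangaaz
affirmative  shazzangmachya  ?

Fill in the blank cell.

Attach voice active -e (after consonant 'ng') → shazzange.
Attach polarity affirmative -ya → shazzangeya.
Apply vowel harmony: shazzangeya → shazzangaya.

shazzangaya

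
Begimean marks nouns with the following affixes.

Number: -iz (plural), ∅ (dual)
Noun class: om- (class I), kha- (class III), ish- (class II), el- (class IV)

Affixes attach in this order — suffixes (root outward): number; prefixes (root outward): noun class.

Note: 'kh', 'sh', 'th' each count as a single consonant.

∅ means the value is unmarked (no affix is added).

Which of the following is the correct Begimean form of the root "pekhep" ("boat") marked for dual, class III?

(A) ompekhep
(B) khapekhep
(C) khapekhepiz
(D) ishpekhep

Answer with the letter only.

B

Attach noun class class III kha- → khapekhep.
number = dual: zero marking, form stays khapekhep.
So the correct form is khapekhep, option (B).
(A) ompekhep is wrong: it uses class I instead of class III for noun class.
(D) ishpekhep is wrong: it uses class II instead of class III for noun class.
(C) khapekhepiz is wrong: it uses plural instead of dual for number.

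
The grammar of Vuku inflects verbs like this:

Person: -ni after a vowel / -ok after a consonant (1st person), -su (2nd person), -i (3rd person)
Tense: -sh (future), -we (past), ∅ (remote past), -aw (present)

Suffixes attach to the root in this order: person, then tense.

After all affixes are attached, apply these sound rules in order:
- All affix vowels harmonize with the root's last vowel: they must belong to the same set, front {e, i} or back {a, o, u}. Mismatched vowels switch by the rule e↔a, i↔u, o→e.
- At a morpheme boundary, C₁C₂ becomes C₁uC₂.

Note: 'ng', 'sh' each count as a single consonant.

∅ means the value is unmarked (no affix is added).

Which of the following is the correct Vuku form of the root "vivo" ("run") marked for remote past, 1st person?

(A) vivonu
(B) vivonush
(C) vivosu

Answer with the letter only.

Attach person 1st person -ni (after vowel 'o') → vivoni.
tense = remote past: zero marking, form stays vivoni.
Apply vowel harmony: vivoni → vivonu.
Epenthesis: no change.
So the correct form is vivonu, option (A).
(B) vivonush is wrong: it uses future instead of remote past for tense.
(C) vivosu is wrong: it uses 2nd person instead of 1st person for person.

A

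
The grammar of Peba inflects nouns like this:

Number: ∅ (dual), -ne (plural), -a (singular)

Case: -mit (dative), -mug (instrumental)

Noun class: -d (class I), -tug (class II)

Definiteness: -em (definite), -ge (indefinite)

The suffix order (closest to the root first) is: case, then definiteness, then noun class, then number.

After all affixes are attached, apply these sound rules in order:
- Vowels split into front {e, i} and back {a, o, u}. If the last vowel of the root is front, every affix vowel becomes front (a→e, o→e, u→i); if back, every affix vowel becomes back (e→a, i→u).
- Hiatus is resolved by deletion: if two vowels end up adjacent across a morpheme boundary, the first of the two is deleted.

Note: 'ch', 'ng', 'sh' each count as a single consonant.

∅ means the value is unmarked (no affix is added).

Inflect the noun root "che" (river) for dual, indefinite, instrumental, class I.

chemigged

Attach case instrumental -mug → chemug.
Attach definiteness indefinite -ge → chemugge.
Attach noun class class I -d → chemugged.
number = dual: zero marking, form stays chemugged.
Apply vowel harmony: chemugged → chemigged.
Vowel deletion: no change.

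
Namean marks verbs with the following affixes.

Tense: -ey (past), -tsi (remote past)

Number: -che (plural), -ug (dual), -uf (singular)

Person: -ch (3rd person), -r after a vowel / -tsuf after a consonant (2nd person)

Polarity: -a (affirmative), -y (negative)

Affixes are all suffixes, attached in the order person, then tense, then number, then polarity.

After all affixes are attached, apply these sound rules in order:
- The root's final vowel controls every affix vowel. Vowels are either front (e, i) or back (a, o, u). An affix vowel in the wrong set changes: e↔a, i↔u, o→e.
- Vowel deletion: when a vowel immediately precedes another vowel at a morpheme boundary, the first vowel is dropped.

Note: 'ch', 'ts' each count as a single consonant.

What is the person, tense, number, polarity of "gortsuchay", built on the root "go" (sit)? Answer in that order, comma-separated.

Segment: go-r-tsi-che-y.
person: -r/tsuf → 2nd person.
tense: -tsi → remote past.
number: -che → plural.
polarity: -y → negative.

2nd person, remote past, plural, negative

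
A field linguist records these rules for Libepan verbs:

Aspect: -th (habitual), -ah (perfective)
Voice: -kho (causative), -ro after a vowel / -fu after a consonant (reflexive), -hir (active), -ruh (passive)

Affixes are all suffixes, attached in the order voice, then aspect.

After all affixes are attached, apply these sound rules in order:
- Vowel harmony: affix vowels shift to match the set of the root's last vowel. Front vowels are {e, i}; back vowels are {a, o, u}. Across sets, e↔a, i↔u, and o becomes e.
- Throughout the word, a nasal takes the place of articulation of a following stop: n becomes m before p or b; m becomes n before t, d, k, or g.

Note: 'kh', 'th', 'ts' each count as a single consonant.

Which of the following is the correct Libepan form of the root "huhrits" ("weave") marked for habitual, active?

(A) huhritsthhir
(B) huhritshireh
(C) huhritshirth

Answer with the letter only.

C

Attach voice active -hir → huhritshir.
Attach aspect habitual -th → huhritshirth.
Vowel harmony: no change.
Nasal assimilation: no change.
So the correct form is huhritshirth, option (C).
(B) huhritshireh is wrong: it uses perfective instead of habitual for aspect.
(A) huhritsthhir is wrong: it has the affixes in the wrong order.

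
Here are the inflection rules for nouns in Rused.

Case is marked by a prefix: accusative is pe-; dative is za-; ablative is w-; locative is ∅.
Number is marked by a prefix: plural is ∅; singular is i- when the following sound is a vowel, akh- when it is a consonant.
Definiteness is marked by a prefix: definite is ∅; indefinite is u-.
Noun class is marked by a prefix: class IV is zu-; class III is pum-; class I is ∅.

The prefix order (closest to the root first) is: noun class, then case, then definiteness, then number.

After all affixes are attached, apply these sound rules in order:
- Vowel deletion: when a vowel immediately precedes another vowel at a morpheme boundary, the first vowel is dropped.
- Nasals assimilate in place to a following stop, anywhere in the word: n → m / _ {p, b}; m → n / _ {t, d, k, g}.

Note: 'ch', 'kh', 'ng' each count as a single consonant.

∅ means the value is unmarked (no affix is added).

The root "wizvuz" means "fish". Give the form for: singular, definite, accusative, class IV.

akhpezuwizvuz

Attach noun class class IV zu- → zuwizvuz.
Attach case accusative pe- → pezuwizvuz.
definiteness = definite: zero marking, form stays pezuwizvuz.
Attach number singular akh- (before consonant 'p') → akhpezuwizvuz.
Vowel deletion: no change.
Nasal assimilation: no change.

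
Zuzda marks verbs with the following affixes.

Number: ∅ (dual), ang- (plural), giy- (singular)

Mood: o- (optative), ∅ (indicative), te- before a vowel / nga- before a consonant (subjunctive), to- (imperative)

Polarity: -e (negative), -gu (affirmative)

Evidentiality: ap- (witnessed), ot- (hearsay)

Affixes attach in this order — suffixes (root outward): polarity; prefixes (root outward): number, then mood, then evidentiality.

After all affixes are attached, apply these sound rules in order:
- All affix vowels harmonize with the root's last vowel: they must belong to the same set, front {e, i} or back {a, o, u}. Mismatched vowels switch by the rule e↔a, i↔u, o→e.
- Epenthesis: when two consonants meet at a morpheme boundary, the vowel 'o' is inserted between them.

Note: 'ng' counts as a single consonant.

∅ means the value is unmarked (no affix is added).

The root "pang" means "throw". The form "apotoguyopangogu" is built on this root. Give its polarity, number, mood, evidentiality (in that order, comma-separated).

Segment: ap-to-giy-pang-gu.
polarity: -gu → affirmative.
number: giy- → singular.
mood: to- → imperative.
evidentiality: ap- → witnessed.

affirmative, singular, imperative, witnessed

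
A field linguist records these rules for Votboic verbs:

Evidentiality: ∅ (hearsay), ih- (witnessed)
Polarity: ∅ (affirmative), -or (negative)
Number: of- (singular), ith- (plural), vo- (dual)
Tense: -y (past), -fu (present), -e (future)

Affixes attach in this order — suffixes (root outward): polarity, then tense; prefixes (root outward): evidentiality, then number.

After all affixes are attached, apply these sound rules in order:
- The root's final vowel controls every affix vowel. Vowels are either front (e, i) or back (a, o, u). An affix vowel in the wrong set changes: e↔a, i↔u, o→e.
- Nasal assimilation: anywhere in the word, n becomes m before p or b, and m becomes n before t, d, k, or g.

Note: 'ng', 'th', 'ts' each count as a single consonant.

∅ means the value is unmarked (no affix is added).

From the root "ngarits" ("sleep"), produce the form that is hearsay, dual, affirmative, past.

polarity = affirmative: zero marking, form stays ngarits.
evidentiality = hearsay: zero marking, form stays ngarits.
Attach tense past -y → ngaritsy.
Attach number dual vo- → vongaritsy.
Apply vowel harmony: vongaritsy → vengaritsy.
Nasal assimilation: no change.

vengaritsy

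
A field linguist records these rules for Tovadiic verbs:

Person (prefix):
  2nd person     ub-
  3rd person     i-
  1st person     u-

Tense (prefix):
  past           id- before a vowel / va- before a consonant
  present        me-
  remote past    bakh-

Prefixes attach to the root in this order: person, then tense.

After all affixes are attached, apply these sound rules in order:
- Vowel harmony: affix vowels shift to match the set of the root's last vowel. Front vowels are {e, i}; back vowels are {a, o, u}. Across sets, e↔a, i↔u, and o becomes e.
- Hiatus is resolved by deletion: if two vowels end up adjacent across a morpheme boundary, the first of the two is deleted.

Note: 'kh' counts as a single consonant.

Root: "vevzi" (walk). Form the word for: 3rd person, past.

idivevzi

Attach person 3rd person i- → ivevzi.
Attach tense past id- (before vowel 'i') → idivevzi.
Vowel harmony: no change.
Vowel deletion: no change.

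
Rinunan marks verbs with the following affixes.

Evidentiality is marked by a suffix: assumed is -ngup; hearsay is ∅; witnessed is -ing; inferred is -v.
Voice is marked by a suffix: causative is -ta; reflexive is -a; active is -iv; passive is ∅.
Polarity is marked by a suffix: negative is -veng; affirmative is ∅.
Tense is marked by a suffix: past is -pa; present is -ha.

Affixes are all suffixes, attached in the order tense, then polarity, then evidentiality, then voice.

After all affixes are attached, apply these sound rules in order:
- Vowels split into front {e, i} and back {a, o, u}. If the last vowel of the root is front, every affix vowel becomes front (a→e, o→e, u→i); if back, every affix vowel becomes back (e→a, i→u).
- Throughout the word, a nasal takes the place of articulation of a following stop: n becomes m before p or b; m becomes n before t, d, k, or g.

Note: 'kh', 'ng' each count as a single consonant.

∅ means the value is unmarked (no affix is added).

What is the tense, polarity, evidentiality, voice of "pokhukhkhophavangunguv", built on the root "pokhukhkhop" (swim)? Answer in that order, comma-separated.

Segment: pokhukhkhop-ha-veng-ing-iv.
tense: -ha → present.
polarity: -veng → negative.
evidentiality: -ing → witnessed.
voice: -iv → active.

present, negative, witnessed, active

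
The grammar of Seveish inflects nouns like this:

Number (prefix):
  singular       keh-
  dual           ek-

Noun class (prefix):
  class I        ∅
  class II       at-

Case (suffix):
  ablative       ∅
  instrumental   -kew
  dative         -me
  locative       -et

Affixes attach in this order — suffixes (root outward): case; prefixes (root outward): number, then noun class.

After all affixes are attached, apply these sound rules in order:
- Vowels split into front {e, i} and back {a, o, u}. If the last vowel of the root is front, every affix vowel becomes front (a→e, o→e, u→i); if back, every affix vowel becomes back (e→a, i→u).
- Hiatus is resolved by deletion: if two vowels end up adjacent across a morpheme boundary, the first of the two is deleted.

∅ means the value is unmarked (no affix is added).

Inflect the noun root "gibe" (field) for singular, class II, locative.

Attach case locative -et → gibeet.
Attach number singular keh- → kehgibeet.
Attach noun class class II at- → atkehgibeet.
Apply vowel harmony: atkehgibeet → etkehgibeet.
Apply vowel deletion: etkehgibeet → etkehgibet.

etkehgibet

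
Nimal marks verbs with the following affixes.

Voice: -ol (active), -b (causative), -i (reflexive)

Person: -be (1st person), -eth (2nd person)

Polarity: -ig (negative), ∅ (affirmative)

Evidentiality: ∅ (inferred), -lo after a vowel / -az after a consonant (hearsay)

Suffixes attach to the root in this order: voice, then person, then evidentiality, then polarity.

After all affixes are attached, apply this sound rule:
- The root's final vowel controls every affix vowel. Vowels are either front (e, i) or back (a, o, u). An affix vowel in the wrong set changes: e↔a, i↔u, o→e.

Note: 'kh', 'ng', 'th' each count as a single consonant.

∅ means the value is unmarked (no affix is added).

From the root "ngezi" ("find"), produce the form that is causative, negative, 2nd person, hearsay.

Attach voice causative -b → ngezib.
Attach person 2nd person -eth → ngezibeth.
Attach evidentiality hearsay -az (after consonant 'th') → ngezibethaz.
Attach polarity negative -ig → ngezibethazig.
Apply vowel harmony: ngezibethazig → ngezibethezig.

ngezibethezig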